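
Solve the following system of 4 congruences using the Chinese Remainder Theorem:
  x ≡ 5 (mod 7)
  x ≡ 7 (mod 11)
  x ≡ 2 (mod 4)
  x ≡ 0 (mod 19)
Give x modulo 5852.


Product of moduli M = 7 · 11 · 4 · 19 = 5852.
Merge one congruence at a time:
  Start: x ≡ 5 (mod 7).
  Combine with x ≡ 7 (mod 11); new modulus lcm = 77.
    Write x = 5 + 7·t and substitute into x ≡ 7 (mod 11): 7·t ≡ 7 − 5 = 2 (mod 11).
    The inverse of 7 mod 11 is 8 (since 7·8 = 56 = 5·11 + 1), so t ≡ 8·2 = 16 ≡ 5 (mod 11).
    Then x = 5 + 7·5 = 40, valid modulo lcm(7, 11) = 77: x ≡ 40 (mod 77).
  Combine with x ≡ 2 (mod 4); new modulus lcm = 308.
    Write x = 40 + 77·t and substitute into x ≡ 2 (mod 4): 77·t ≡ 2 − 40 = -38 (mod 4).
    Reduce coefficients mod 4: 1·t ≡ 2 (mod 4).
    So t ≡ 2 (mod 4).
    Then x = 40 + 77·2 = 194, valid modulo lcm(77, 4) = 308: x ≡ 194 (mod 308).
  Combine with x ≡ 0 (mod 19); new modulus lcm = 5852.
    Write x = 194 + 308·t and substitute into x ≡ 0 (mod 19): 308·t ≡ 0 − 194 = -194 (mod 19).
    Reduce coefficients mod 19: 4·t ≡ 15 (mod 19).
    The inverse of 4 mod 19 is 5 (since 4·5 = 20 = 1·19 + 1), so t ≡ 5·15 = 75 ≡ 18 (mod 19).
    Then x = 194 + 308·18 = 5738, valid modulo lcm(308, 19) = 5852: x ≡ 5738 (mod 5852).
Verify against each original: 5738 mod 7 = 5, 5738 mod 11 = 7, 5738 mod 4 = 2, 5738 mod 19 = 0.

x ≡ 5738 (mod 5852).


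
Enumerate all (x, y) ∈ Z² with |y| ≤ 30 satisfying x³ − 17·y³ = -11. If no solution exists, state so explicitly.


The equation is x³ - 17y³ = -11. For fixed y, x³ = 17·y³ − 11, so a solution requires the RHS to be a perfect cube.
Strategy: iterate y from -30 to 30, compute RHS = 17·y³ − 11, and check whether it is a (positive or negative) perfect cube.
Check small values of y:
  y = 0: RHS = -11 is not a perfect cube.
  y = 1: RHS = 6 is not a perfect cube.
  y = -1: RHS = -28 is not a perfect cube.
  y = 2: RHS = 125 = (5)³ ⇒ x = 5 works.
  y = -2: RHS = -147 is not a perfect cube.
  y = 3: RHS = 448 is not a perfect cube.
  y = -3: RHS = -470 is not a perfect cube.
Continuing the search up to |y| = 30 finds no further solutions beyond those listed.
Collected solutions: (5, 2).

Solutions (with |y| ≤ 30): (5, 2).


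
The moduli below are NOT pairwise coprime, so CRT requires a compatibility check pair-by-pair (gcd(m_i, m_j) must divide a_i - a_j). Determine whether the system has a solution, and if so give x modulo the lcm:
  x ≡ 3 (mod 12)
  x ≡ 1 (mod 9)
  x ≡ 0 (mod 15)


Moduli 12, 9, 15 are not pairwise coprime, so CRT works modulo lcm(m_i) when all pairwise compatibility conditions hold.
Pairwise compatibility: gcd(m_i, m_j) must divide a_i - a_j for every pair.
Merge one congruence at a time:
  Start: x ≡ 3 (mod 12).
  Combine with x ≡ 1 (mod 9): gcd(12, 9) = 3, and 1 - 3 = -2 is NOT divisible by 3.
    ⇒ system is inconsistent (no integer solution).

No solution (the system is inconsistent).


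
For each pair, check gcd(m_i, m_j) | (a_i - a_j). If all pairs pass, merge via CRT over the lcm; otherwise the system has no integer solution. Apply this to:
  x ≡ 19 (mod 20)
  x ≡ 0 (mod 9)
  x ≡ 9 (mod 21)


Moduli 20, 9, 21 are not pairwise coprime, so CRT works modulo lcm(m_i) when all pairwise compatibility conditions hold.
Pairwise compatibility: gcd(m_i, m_j) must divide a_i - a_j for every pair.
Merge one congruence at a time:
  Start: x ≡ 19 (mod 20).
  Combine with x ≡ 0 (mod 9): gcd(20, 9) = 1; 0 - 19 = -19, which IS divisible by 1, so compatible.
    Write x = 19 + 20·t and substitute into x ≡ 0 (mod 9): 20·t ≡ 0 − 19 = -19 (mod 9).
    Reduce coefficients mod 9: 2·t ≡ 8 (mod 9).
    The inverse of 2 mod 9 is 5 (since 2·5 = 10 = 1·9 + 1), so t ≡ 5·8 = 40 ≡ 4 (mod 9).
    Then x = 19 + 20·4 = 99, valid modulo lcm(20, 9) = 180: x ≡ 99 (mod 180).
  Combine with x ≡ 9 (mod 21): gcd(180, 21) = 3; 9 - 99 = -90, which IS divisible by 3, so compatible.
    Write x = 99 + 180·t and substitute into x ≡ 9 (mod 21): 180·t ≡ 9 − 99 = -90 (mod 21).
    Divide the congruence (and modulus) by g = 3: 60·t ≡ -30 (mod 7).
    Reduce coefficients mod 7: 4·t ≡ 5 (mod 7).
    The inverse of 4 mod 7 is 2 (since 4·2 = 8 = 1·7 + 1), so t ≡ 2·5 = 10 ≡ 3 (mod 7).
    Then x = 99 + 180·3 = 639, valid modulo lcm(180, 21) = 1260: x ≡ 639 (mod 1260).
Verify: 639 mod 20 = 19, 639 mod 9 = 0, 639 mod 21 = 9.

x ≡ 639 (mod 1260).


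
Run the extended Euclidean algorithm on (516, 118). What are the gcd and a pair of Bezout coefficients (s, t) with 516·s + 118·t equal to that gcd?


Euclidean algorithm on (516, 118) — divide until remainder is 0:
  516 = 4 · 118 + 44
  118 = 2 · 44 + 30
  44 = 1 · 30 + 14
  30 = 2 · 14 + 2
  14 = 7 · 2 + 0
gcd(516, 118) = 2.
Track Bezout coefficients alongside the remainders: start with r₀ = 516 = a·1 + b·0 (s = 1, t = 0) and r₁ = 118 = a·0 + b·1 (s = 0, t = 1); each new remainder r_{k+1} = r_{k-1} − q_k·r_k inherits s_{k+1} = s_{k-1} − q_k·s_k, t_{k+1} = t_{k-1} − q_k·t_k, so r_k = a·s_k + b·t_k at every step:
  q = 4: r = 44, s = 1 − 4·0 = 1, t = 0 − 4·1 = -4  (check: 516·1 + 118·(-4) = 44)
  q = 2: r = 30, s = 0 − 2·1 = -2, t = 1 − 2·(-4) = 9  (check: 516·(-2) + 118·9 = 30)
  q = 1: r = 14, s = 1 − 1·(-2) = 3, t = -4 − 1·9 = -13  (check: 516·3 + 118·(-13) = 14)
  q = 2: r = 2, s = -2 − 2·3 = -8, t = 9 − 2·(-13) = 35  (check: 516·(-8) + 118·35 = 2)
The row with r = 2 (the gcd) gives the Bezout coefficients s = -8, t = 35.
Result: 516 · (-8) + 118 · (35) = 2.

gcd(516, 118) = 2; s = -8, t = 35 (check: 516·(-8) + 118·35 = 2).


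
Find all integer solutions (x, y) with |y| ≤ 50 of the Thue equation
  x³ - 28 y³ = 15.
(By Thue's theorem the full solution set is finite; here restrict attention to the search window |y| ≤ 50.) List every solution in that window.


The equation is x³ - 28y³ = 15. For fixed y, x³ = 28·y³ + 15, so a solution requires the RHS to be a perfect cube.
Strategy: iterate y from -50 to 50, compute RHS = 28·y³ + 15, and check whether it is a (positive or negative) perfect cube.
Check small values of y:
  y = 0: RHS = 15 is not a perfect cube.
  y = 1: RHS = 43 is not a perfect cube.
  y = -1: RHS = -13 is not a perfect cube.
  y = 2: RHS = 239 is not a perfect cube.
  y = -2: RHS = -209 is not a perfect cube.
  y = 3: RHS = 771 is not a perfect cube.
  y = -3: RHS = -741 is not a perfect cube.
Continuing the search up to |y| = 50 finds no solutions either.
No (x, y) in the scanned range satisfies the equation.

No integer solutions with |y| ≤ 50.


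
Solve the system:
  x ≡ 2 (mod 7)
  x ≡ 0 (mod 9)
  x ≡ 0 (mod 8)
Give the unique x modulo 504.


Moduli 7, 9, 8 are pairwise coprime; by CRT there is a unique solution modulo M = 7 · 9 · 8 = 504.
Solve pairwise, accumulating the modulus:
  Start with x ≡ 2 (mod 7).
  Combine with x ≡ 0 (mod 9): since gcd(7, 9) = 1, we get a unique residue mod 63.
    Write x = 2 + 7·t and substitute into x ≡ 0 (mod 9): 7·t ≡ 0 − 2 = -2 (mod 9).
    Reduce coefficients mod 9: 7·t ≡ 7 (mod 9).
    The inverse of 7 mod 9 is 4 (since 7·4 = 28 = 3·9 + 1), so t ≡ 4·7 = 28 ≡ 1 (mod 9).
    Then x = 2 + 7·1 = 9, valid modulo lcm(7, 9) = 63: x ≡ 9 (mod 63).
  Combine with x ≡ 0 (mod 8): since gcd(63, 8) = 1, we get a unique residue mod 504.
    Write x = 9 + 63·t and substitute into x ≡ 0 (mod 8): 63·t ≡ 0 − 9 = -9 (mod 8).
    Reduce coefficients mod 8: 7·t ≡ 7 (mod 8).
    The inverse of 7 mod 8 is 7 (since 7·7 = 49 = 6·8 + 1), so t ≡ 7·7 = 49 ≡ 1 (mod 8).
    Then x = 9 + 63·1 = 72, valid modulo lcm(63, 8) = 504: x ≡ 72 (mod 504).
Verify: 72 mod 7 = 2 ✓, 72 mod 9 = 0 ✓, 72 mod 8 = 0 ✓.

x ≡ 72 (mod 504).


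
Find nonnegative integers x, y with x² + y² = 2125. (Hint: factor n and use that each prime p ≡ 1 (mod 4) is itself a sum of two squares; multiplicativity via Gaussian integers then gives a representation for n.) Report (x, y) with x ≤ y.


Step 1: Factor n = 2125 = 5^3 · 17.
Step 2: Check the mod-4 condition on each prime factor: 5 ≡ 1 (mod 4), exponent 3; 17 ≡ 1 (mod 4), exponent 1.
All primes ≡ 3 (mod 4) appear to even exponent (or don't appear), so by the two-squares theorem n IS expressible as a sum of two squares.
Step 3: Build a representation. Group n = k² · m with k = 5 and m = 5 · 17 = 85 (a product of primes ≡ 1 (mod 4)); a representation of m scales to one of n via (k·x)² + (k·y)² = k²(x² + y²). Each prime p ≡ 1 (mod 4) is itself a sum of two squares; find a² by testing p − a² for a perfect square:
  5: 5 − 1² = 4 = 2² ⇒ 5 = 1² + 2².
  17: 17 − 1² = 16 = 4² ⇒ 17 = 1² + 4².
  Combine using the Brahmagupta–Fibonacci identity (a² + b²)(c² + d²) = (ac − bd)² + (ad + bc)² = (ac + bd)² + (ad − bc)²:
  5 · 17 = 85: from (1² + 2²)(1² + 4²), take (1·1 − 2·4, 1·4 + 2·1) = (1 − 8, 4 + 2) = (-7, 6); dropping signs (only squares matter) gives (7, 6); check 7² + 6² = 49 + 36 = 85 ✓.
  Scale by k = 5: (5·7, 5·6) = (35, 30).
Step 4: Order so x ≤ y and verify: 30² + 35² = 900 + 1225 = 2125 = n. ✓

n = 2125 = 30² + 35² (one valid representation with x ≤ y).


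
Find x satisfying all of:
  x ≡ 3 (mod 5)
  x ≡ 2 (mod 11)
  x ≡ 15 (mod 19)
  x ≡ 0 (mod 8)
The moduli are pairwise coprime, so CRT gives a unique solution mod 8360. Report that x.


Product of moduli M = 5 · 11 · 19 · 8 = 8360.
Merge one congruence at a time:
  Start: x ≡ 3 (mod 5).
  Combine with x ≡ 2 (mod 11); new modulus lcm = 55.
    Write x = 3 + 5·t and substitute into x ≡ 2 (mod 11): 5·t ≡ 2 − 3 = -1 (mod 11).
    Reduce coefficients mod 11: 5·t ≡ 10 (mod 11).
    The inverse of 5 mod 11 is 9 (since 5·9 = 45 = 4·11 + 1), so t ≡ 9·10 = 90 ≡ 2 (mod 11).
    Then x = 3 + 5·2 = 13, valid modulo lcm(5, 11) = 55: x ≡ 13 (mod 55).
  Combine with x ≡ 15 (mod 19); new modulus lcm = 1045.
    Write x = 13 + 55·t and substitute into x ≡ 15 (mod 19): 55·t ≡ 15 − 13 = 2 (mod 19).
    Reduce coefficients mod 19: 17·t ≡ 2 (mod 19).
    The inverse of 17 mod 19 is 9 (since 17·9 = 153 = 8·19 + 1), so t ≡ 9·2 = 18 ≡ 18 (mod 19).
    Then x = 13 + 55·18 = 1003, valid modulo lcm(55, 19) = 1045: x ≡ 1003 (mod 1045).
  Combine with x ≡ 0 (mod 8); new modulus lcm = 8360.
    Write x = 1003 + 1045·t and substitute into x ≡ 0 (mod 8): 1045·t ≡ 0 − 1003 = -1003 (mod 8).
    Reduce coefficients mod 8: 5·t ≡ 5 (mod 8).
    The inverse of 5 mod 8 is 5 (since 5·5 = 25 = 3·8 + 1), so t ≡ 5·5 = 25 ≡ 1 (mod 8).
    Then x = 1003 + 1045·1 = 2048, valid modulo lcm(1045, 8) = 8360: x ≡ 2048 (mod 8360).
Verify against each original: 2048 mod 5 = 3, 2048 mod 11 = 2, 2048 mod 19 = 15, 2048 mod 8 = 0.

x ≡ 2048 (mod 8360).


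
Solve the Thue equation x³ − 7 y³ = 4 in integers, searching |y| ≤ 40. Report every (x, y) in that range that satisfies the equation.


The equation is x³ - 7y³ = 4. For fixed y, x³ = 7·y³ + 4, so a solution requires the RHS to be a perfect cube.
Strategy: iterate y from -40 to 40, compute RHS = 7·y³ + 4, and check whether it is a (positive or negative) perfect cube.
Check small values of y:
  y = 0: RHS = 4 is not a perfect cube.
  y = 1: RHS = 11 is not a perfect cube.
  y = -1: RHS = -3 is not a perfect cube.
  y = 2: RHS = 60 is not a perfect cube.
  y = -2: RHS = -52 is not a perfect cube.
  y = 3: RHS = 193 is not a perfect cube.
  y = -3: RHS = -185 is not a perfect cube.
Continuing the search up to |y| = 40 finds no solutions either.
No (x, y) in the scanned range satisfies the equation.

No integer solutions with |y| ≤ 40.


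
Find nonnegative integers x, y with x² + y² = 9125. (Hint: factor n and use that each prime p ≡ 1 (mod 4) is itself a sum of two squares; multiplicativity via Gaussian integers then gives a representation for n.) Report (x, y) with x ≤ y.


Step 1: Factor n = 9125 = 5^3 · 73.
Step 2: Check the mod-4 condition on each prime factor: 5 ≡ 1 (mod 4), exponent 3; 73 ≡ 1 (mod 4), exponent 1.
All primes ≡ 3 (mod 4) appear to even exponent (or don't appear), so by the two-squares theorem n IS expressible as a sum of two squares.
Step 3: Build a representation. Group n = k² · m with k = 5 and m = 5 · 73 = 365 (a product of primes ≡ 1 (mod 4)); a representation of m scales to one of n via (k·x)² + (k·y)² = k²(x² + y²). Each prime p ≡ 1 (mod 4) is itself a sum of two squares; find a² by testing p − a² for a perfect square:
  5: 5 − 1² = 4 = 2² ⇒ 5 = 1² + 2².
  73: 73 − 1² = 72, 73 − 2² = 69, 73 − 3² = 64 = 8² ⇒ 73 = 3² + 8².
  Combine using the Brahmagupta–Fibonacci identity (a² + b²)(c² + d²) = (ac − bd)² + (ad + bc)² = (ac + bd)² + (ad − bc)²:
  5 · 73 = 365: from (1² + 2²)(3² + 8²), take (1·3 − 2·8, 1·8 + 2·3) = (3 − 16, 8 + 6) = (-13, 14); dropping signs (only squares matter) gives (13, 14); check 13² + 14² = 169 + 196 = 365 ✓.
  Scale by k = 5: (5·13, 5·14) = (65, 70).
Step 4: Order so x ≤ y and verify: 65² + 70² = 4225 + 4900 = 9125 = n. ✓

n = 9125 = 65² + 70² (one valid representation with x ≤ y).


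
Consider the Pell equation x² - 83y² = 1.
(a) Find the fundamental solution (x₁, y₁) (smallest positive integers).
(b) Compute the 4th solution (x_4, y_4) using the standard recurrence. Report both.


Step 1: Find the fundamental solution (x₁, y₁) of x² - 83y² = 1.
  Expand √83 as a continued fraction. a₀ = ⌊√83⌋ = 9; iterate m_{k+1} = d_k·a_k − m_k, d_{k+1} = (83 − m_{k+1}²)/d_k, a_{k+1} = ⌊(a₀ + m_{k+1})/d_{k+1}⌋ (starting m₀ = 0, d₀ = 1), with convergents p_k = a_k·p_{k-1} + p_{k-2}, q_k = a_k·q_{k-1} + q_{k-2} (p₋₁ = 1, q₋₁ = 0):
  k = 0: a₀ = 9; p₀/q₀ = 9/1; p₀² − 83·q₀² = 81 − 83 = -2.
  k = 1: m = 9, d = 2, a = ⌊(9 + 9)/2⌋ = 9; p/q = (9·9 + 1)/(9·1 + 0) = 82/9; p² − 83·q² = 6724 − 6723 = 1.
  The first convergent with p² − 83·q² = 1 gives the fundamental solution (x₁, y₁) = (82, 9).
Step 2: Apply the recurrence (x_{n+1}, y_{n+1}) = (x₁x_n + 83y₁y_n, x₁y_n + y₁x_n) repeatedly.
  From (x_1, y_1) = (82, 9): x_2 = 82·82 + 83·9·9 = 13447; y_2 = 82·9 + 9·82 = 1476.
  From (x_2, y_2) = (13447, 1476): x_3 = 82·13447 + 83·9·1476 = 2205226; y_3 = 82·1476 + 9·13447 = 242055.
  From (x_3, y_3) = (2205226, 242055): x_4 = 82·2205226 + 83·9·242055 = 361643617; y_4 = 82·242055 + 9·2205226 = 39695544.
Step 3: Verify x_4² - 83·y_4² = 130786105716842689 - 130786105716842688 = 1 (should be 1). ✓

(x_1, y_1) = (82, 9); (x_4, y_4) = (361643617, 39695544).


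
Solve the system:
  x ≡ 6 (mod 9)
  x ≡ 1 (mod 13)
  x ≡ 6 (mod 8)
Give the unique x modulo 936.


Moduli 9, 13, 8 are pairwise coprime; by CRT there is a unique solution modulo M = 9 · 13 · 8 = 936.
Solve pairwise, accumulating the modulus:
  Start with x ≡ 6 (mod 9).
  Combine with x ≡ 1 (mod 13): since gcd(9, 13) = 1, we get a unique residue mod 117.
    Write x = 6 + 9·t and substitute into x ≡ 1 (mod 13): 9·t ≡ 1 − 6 = -5 (mod 13).
    Reduce coefficients mod 13: 9·t ≡ 8 (mod 13).
    The inverse of 9 mod 13 is 3 (since 9·3 = 27 = 2·13 + 1), so t ≡ 3·8 = 24 ≡ 11 (mod 13).
    Then x = 6 + 9·11 = 105, valid modulo lcm(9, 13) = 117: x ≡ 105 (mod 117).
  Combine with x ≡ 6 (mod 8): since gcd(117, 8) = 1, we get a unique residue mod 936.
    Write x = 105 + 117·t and substitute into x ≡ 6 (mod 8): 117·t ≡ 6 − 105 = -99 (mod 8).
    Reduce coefficients mod 8: 5·t ≡ 5 (mod 8).
    The inverse of 5 mod 8 is 5 (since 5·5 = 25 = 3·8 + 1), so t ≡ 5·5 = 25 ≡ 1 (mod 8).
    Then x = 105 + 117·1 = 222, valid modulo lcm(117, 8) = 936: x ≡ 222 (mod 936).
Verify: 222 mod 9 = 6 ✓, 222 mod 13 = 1 ✓, 222 mod 8 = 6 ✓.

x ≡ 222 (mod 936).


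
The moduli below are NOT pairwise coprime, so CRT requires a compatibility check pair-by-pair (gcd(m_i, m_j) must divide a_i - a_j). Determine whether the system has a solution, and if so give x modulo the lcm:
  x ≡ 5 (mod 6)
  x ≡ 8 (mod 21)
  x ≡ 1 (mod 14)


Moduli 6, 21, 14 are not pairwise coprime, so CRT works modulo lcm(m_i) when all pairwise compatibility conditions hold.
Pairwise compatibility: gcd(m_i, m_j) must divide a_i - a_j for every pair.
Merge one congruence at a time:
  Start: x ≡ 5 (mod 6).
  Combine with x ≡ 8 (mod 21): gcd(6, 21) = 3; 8 - 5 = 3, which IS divisible by 3, so compatible.
    Write x = 5 + 6·t and substitute into x ≡ 8 (mod 21): 6·t ≡ 8 − 5 = 3 (mod 21).
    Divide the congruence (and modulus) by g = 3: 2·t ≡ 1 (mod 7).
    The inverse of 2 mod 7 is 4 (since 2·4 = 8 = 1·7 + 1), so t ≡ 4·1 = 4 ≡ 4 (mod 7).
    Then x = 5 + 6·4 = 29, valid modulo lcm(6, 21) = 42: x ≡ 29 (mod 42).
  Combine with x ≡ 1 (mod 14): gcd(42, 14) = 14; 1 - 29 = -28, which IS divisible by 14, so compatible.
    Write x = 29 + 42·t and substitute into x ≡ 1 (mod 14): 42·t ≡ 1 − 29 = -28 (mod 14).
    Divide the congruence (and modulus) by g = 14: 3·t ≡ -2 (mod 1).
    Modulo 1 every t works; take t = 0.
    Then x = 29 + 42·0 = 29, valid modulo lcm(42, 14) = 42: x ≡ 29 (mod 42).
Verify: 29 mod 6 = 5, 29 mod 21 = 8, 29 mod 14 = 1.

x ≡ 29 (mod 42).


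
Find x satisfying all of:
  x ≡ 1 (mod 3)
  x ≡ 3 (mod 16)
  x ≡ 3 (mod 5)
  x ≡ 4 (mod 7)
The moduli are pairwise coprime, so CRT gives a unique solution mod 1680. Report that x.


Product of moduli M = 3 · 16 · 5 · 7 = 1680.
Merge one congruence at a time:
  Start: x ≡ 1 (mod 3).
  Combine with x ≡ 3 (mod 16); new modulus lcm = 48.
    Write x = 1 + 3·t and substitute into x ≡ 3 (mod 16): 3·t ≡ 3 − 1 = 2 (mod 16).
    The inverse of 3 mod 16 is 11 (since 3·11 = 33 = 2·16 + 1), so t ≡ 11·2 = 22 ≡ 6 (mod 16).
    Then x = 1 + 3·6 = 19, valid modulo lcm(3, 16) = 48: x ≡ 19 (mod 48).
  Combine with x ≡ 3 (mod 5); new modulus lcm = 240.
    Write x = 19 + 48·t and substitute into x ≡ 3 (mod 5): 48·t ≡ 3 − 19 = -16 (mod 5).
    Reduce coefficients mod 5: 3·t ≡ 4 (mod 5).
    The inverse of 3 mod 5 is 2 (since 3·2 = 6 = 1·5 + 1), so t ≡ 2·4 = 8 ≡ 3 (mod 5).
    Then x = 19 + 48·3 = 163, valid modulo lcm(48, 5) = 240: x ≡ 163 (mod 240).
  Combine with x ≡ 4 (mod 7); new modulus lcm = 1680.
    Write x = 163 + 240·t and substitute into x ≡ 4 (mod 7): 240·t ≡ 4 − 163 = -159 (mod 7).
    Reduce coefficients mod 7: 2·t ≡ 2 (mod 7).
    The inverse of 2 mod 7 is 4 (since 2·4 = 8 = 1·7 + 1), so t ≡ 4·2 = 8 ≡ 1 (mod 7).
    Then x = 163 + 240·1 = 403, valid modulo lcm(240, 7) = 1680: x ≡ 403 (mod 1680).
Verify against each original: 403 mod 3 = 1, 403 mod 16 = 3, 403 mod 5 = 3, 403 mod 7 = 4.

x ≡ 403 (mod 1680).


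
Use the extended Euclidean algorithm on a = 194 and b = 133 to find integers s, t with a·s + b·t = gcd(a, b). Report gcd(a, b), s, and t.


Euclidean algorithm on (194, 133) — divide until remainder is 0:
  194 = 1 · 133 + 61
  133 = 2 · 61 + 11
  61 = 5 · 11 + 6
  11 = 1 · 6 + 5
  6 = 1 · 5 + 1
  5 = 5 · 1 + 0
gcd(194, 133) = 1.
Track Bezout coefficients alongside the remainders: start with r₀ = 194 = a·1 + b·0 (s = 1, t = 0) and r₁ = 133 = a·0 + b·1 (s = 0, t = 1); each new remainder r_{k+1} = r_{k-1} − q_k·r_k inherits s_{k+1} = s_{k-1} − q_k·s_k, t_{k+1} = t_{k-1} − q_k·t_k, so r_k = a·s_k + b·t_k at every step:
  q = 1: r = 61, s = 1 − 1·0 = 1, t = 0 − 1·1 = -1  (check: 194·1 + 133·(-1) = 61)
  q = 2: r = 11, s = 0 − 2·1 = -2, t = 1 − 2·(-1) = 3  (check: 194·(-2) + 133·3 = 11)
  q = 5: r = 6, s = 1 − 5·(-2) = 11, t = -1 − 5·3 = -16  (check: 194·11 + 133·(-16) = 6)
  q = 1: r = 5, s = -2 − 1·11 = -13, t = 3 − 1·(-16) = 19  (check: 194·(-13) + 133·19 = 5)
  q = 1: r = 1, s = 11 − 1·(-13) = 24, t = -16 − 1·19 = -35  (check: 194·24 + 133·(-35) = 1)
The row with r = 1 (the gcd) gives the Bezout coefficients s = 24, t = -35.
Result: 194 · (24) + 133 · (-35) = 1.

gcd(194, 133) = 1; s = 24, t = -35 (check: 194·24 + 133·(-35) = 1).


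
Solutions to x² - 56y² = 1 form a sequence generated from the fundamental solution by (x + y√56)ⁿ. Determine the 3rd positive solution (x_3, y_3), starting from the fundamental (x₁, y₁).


Step 1: Find the fundamental solution (x₁, y₁) of x² - 56y² = 1.
  Expand √56 as a continued fraction. a₀ = ⌊√56⌋ = 7; iterate m_{k+1} = d_k·a_k − m_k, d_{k+1} = (56 − m_{k+1}²)/d_k, a_{k+1} = ⌊(a₀ + m_{k+1})/d_{k+1}⌋ (starting m₀ = 0, d₀ = 1), with convergents p_k = a_k·p_{k-1} + p_{k-2}, q_k = a_k·q_{k-1} + q_{k-2} (p₋₁ = 1, q₋₁ = 0):
  k = 0: a₀ = 7; p₀/q₀ = 7/1; p₀² − 56·q₀² = 49 − 56 = -7.
  k = 1: m = 7, d = 7, a = ⌊(7 + 7)/7⌋ = 2; p/q = (2·7 + 1)/(2·1 + 0) = 15/2; p² − 56·q² = 225 − 224 = 1.
  The first convergent with p² − 56·q² = 1 gives the fundamental solution (x₁, y₁) = (15, 2).
Step 2: Apply the recurrence (x_{n+1}, y_{n+1}) = (x₁x_n + 56y₁y_n, x₁y_n + y₁x_n) repeatedly.
  From (x_1, y_1) = (15, 2): x_2 = 15·15 + 56·2·2 = 449; y_2 = 15·2 + 2·15 = 60.
  From (x_2, y_2) = (449, 60): x_3 = 15·449 + 56·2·60 = 13455; y_3 = 15·60 + 2·449 = 1798.
Step 3: Verify x_3² - 56·y_3² = 181037025 - 181037024 = 1 (should be 1). ✓

(x_1, y_1) = (15, 2); (x_3, y_3) = (13455, 1798).


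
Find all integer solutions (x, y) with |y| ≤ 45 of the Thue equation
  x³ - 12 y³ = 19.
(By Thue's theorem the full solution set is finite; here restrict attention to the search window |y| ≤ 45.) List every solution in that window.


The equation is x³ - 12y³ = 19. For fixed y, x³ = 12·y³ + 19, so a solution requires the RHS to be a perfect cube.
Strategy: iterate y from -45 to 45, compute RHS = 12·y³ + 19, and check whether it is a (positive or negative) perfect cube.
Check small values of y:
  y = 0: RHS = 19 is not a perfect cube.
  y = 1: RHS = 31 is not a perfect cube.
  y = -1: RHS = 7 is not a perfect cube.
  y = 2: RHS = 115 is not a perfect cube.
  y = -2: RHS = -77 is not a perfect cube.
  y = 3: RHS = 343 = (7)³ ⇒ x = 7 works.
  y = -3: RHS = -305 is not a perfect cube.
Continuing the search up to |y| = 45 finds no further solutions beyond those listed.
Collected solutions: (7, 3).

Solutions (with |y| ≤ 45): (7, 3).


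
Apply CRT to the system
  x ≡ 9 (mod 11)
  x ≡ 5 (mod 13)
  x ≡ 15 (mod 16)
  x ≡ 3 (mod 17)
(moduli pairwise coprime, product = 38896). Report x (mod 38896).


Product of moduli M = 11 · 13 · 16 · 17 = 38896.
Merge one congruence at a time:
  Start: x ≡ 9 (mod 11).
  Combine with x ≡ 5 (mod 13); new modulus lcm = 143.
    Write x = 9 + 11·t and substitute into x ≡ 5 (mod 13): 11·t ≡ 5 − 9 = -4 (mod 13).
    Reduce coefficients mod 13: 11·t ≡ 9 (mod 13).
    The inverse of 11 mod 13 is 6 (since 11·6 = 66 = 5·13 + 1), so t ≡ 6·9 = 54 ≡ 2 (mod 13).
    Then x = 9 + 11·2 = 31, valid modulo lcm(11, 13) = 143: x ≡ 31 (mod 143).
  Combine with x ≡ 15 (mod 16); new modulus lcm = 2288.
    Write x = 31 + 143·t and substitute into x ≡ 15 (mod 16): 143·t ≡ 15 − 31 = -16 (mod 16).
    Reduce coefficients mod 16: 15·t ≡ 0 (mod 16).
    The inverse of 15 mod 16 is 15 (since 15·15 = 225 = 14·16 + 1), so t ≡ 15·0 = 0 ≡ 0 (mod 16).
    Then x = 31 + 143·0 = 31, valid modulo lcm(143, 16) = 2288: x ≡ 31 (mod 2288).
  Combine with x ≡ 3 (mod 17); new modulus lcm = 38896.
    Write x = 31 + 2288·t and substitute into x ≡ 3 (mod 17): 2288·t ≡ 3 − 31 = -28 (mod 17).
    Reduce coefficients mod 17: 10·t ≡ 6 (mod 17).
    The inverse of 10 mod 17 is 12 (since 10·12 = 120 = 7·17 + 1), so t ≡ 12·6 = 72 ≡ 4 (mod 17).
    Then x = 31 + 2288·4 = 9183, valid modulo lcm(2288, 17) = 38896: x ≡ 9183 (mod 38896).
Verify against each original: 9183 mod 11 = 9, 9183 mod 13 = 5, 9183 mod 16 = 15, 9183 mod 17 = 3.

x ≡ 9183 (mod 38896).


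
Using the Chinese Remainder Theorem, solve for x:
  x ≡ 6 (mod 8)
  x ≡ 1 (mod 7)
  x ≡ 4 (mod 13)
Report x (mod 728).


Moduli 8, 7, 13 are pairwise coprime; by CRT there is a unique solution modulo M = 8 · 7 · 13 = 728.
Solve pairwise, accumulating the modulus:
  Start with x ≡ 6 (mod 8).
  Combine with x ≡ 1 (mod 7): since gcd(8, 7) = 1, we get a unique residue mod 56.
    Write x = 6 + 8·t and substitute into x ≡ 1 (mod 7): 8·t ≡ 1 − 6 = -5 (mod 7).
    Reduce coefficients mod 7: 1·t ≡ 2 (mod 7).
    So t ≡ 2 (mod 7).
    Then x = 6 + 8·2 = 22, valid modulo lcm(8, 7) = 56: x ≡ 22 (mod 56).
  Combine with x ≡ 4 (mod 13): since gcd(56, 13) = 1, we get a unique residue mod 728.
    Write x = 22 + 56·t and substitute into x ≡ 4 (mod 13): 56·t ≡ 4 − 22 = -18 (mod 13).
    Reduce coefficients mod 13: 4·t ≡ 8 (mod 13).
    The inverse of 4 mod 13 is 10 (since 4·10 = 40 = 3·13 + 1), so t ≡ 10·8 = 80 ≡ 2 (mod 13).
    Then x = 22 + 56·2 = 134, valid modulo lcm(56, 13) = 728: x ≡ 134 (mod 728).
Verify: 134 mod 8 = 6 ✓, 134 mod 7 = 1 ✓, 134 mod 13 = 4 ✓.

x ≡ 134 (mod 728).


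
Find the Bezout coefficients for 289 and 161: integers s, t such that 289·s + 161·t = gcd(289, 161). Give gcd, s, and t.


Euclidean algorithm on (289, 161) — divide until remainder is 0:
  289 = 1 · 161 + 128
  161 = 1 · 128 + 33
  128 = 3 · 33 + 29
  33 = 1 · 29 + 4
  29 = 7 · 4 + 1
  4 = 4 · 1 + 0
gcd(289, 161) = 1.
Track Bezout coefficients alongside the remainders: start with r₀ = 289 = a·1 + b·0 (s = 1, t = 0) and r₁ = 161 = a·0 + b·1 (s = 0, t = 1); each new remainder r_{k+1} = r_{k-1} − q_k·r_k inherits s_{k+1} = s_{k-1} − q_k·s_k, t_{k+1} = t_{k-1} − q_k·t_k, so r_k = a·s_k + b·t_k at every step:
  q = 1: r = 128, s = 1 − 1·0 = 1, t = 0 − 1·1 = -1  (check: 289·1 + 161·(-1) = 128)
  q = 1: r = 33, s = 0 − 1·1 = -1, t = 1 − 1·(-1) = 2  (check: 289·(-1) + 161·2 = 33)
  q = 3: r = 29, s = 1 − 3·(-1) = 4, t = -1 − 3·2 = -7  (check: 289·4 + 161·(-7) = 29)
  q = 1: r = 4, s = -1 − 1·4 = -5, t = 2 − 1·(-7) = 9  (check: 289·(-5) + 161·9 = 4)
  q = 7: r = 1, s = 4 − 7·(-5) = 39, t = -7 − 7·9 = -70  (check: 289·39 + 161·(-70) = 1)
The row with r = 1 (the gcd) gives the Bezout coefficients s = 39, t = -70.
Result: 289 · (39) + 161 · (-70) = 1.

gcd(289, 161) = 1; s = 39, t = -70 (check: 289·39 + 161·(-70) = 1).


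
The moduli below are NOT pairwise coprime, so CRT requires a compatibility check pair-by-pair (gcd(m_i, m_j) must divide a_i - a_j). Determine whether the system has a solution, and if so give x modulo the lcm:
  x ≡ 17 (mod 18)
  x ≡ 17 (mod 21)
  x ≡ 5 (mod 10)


Moduli 18, 21, 10 are not pairwise coprime, so CRT works modulo lcm(m_i) when all pairwise compatibility conditions hold.
Pairwise compatibility: gcd(m_i, m_j) must divide a_i - a_j for every pair.
Merge one congruence at a time:
  Start: x ≡ 17 (mod 18).
  Combine with x ≡ 17 (mod 21): gcd(18, 21) = 3; 17 - 17 = 0, which IS divisible by 3, so compatible.
    Write x = 17 + 18·t and substitute into x ≡ 17 (mod 21): 18·t ≡ 17 − 17 = 0 (mod 21).
    Divide the congruence (and modulus) by g = 3: 6·t ≡ 0 (mod 7).
    The inverse of 6 mod 7 is 6 (since 6·6 = 36 = 5·7 + 1), so t ≡ 6·0 = 0 ≡ 0 (mod 7).
    Then x = 17 + 18·0 = 17, valid modulo lcm(18, 21) = 126: x ≡ 17 (mod 126).
  Combine with x ≡ 5 (mod 10): gcd(126, 10) = 2; 5 - 17 = -12, which IS divisible by 2, so compatible.
    Write x = 17 + 126·t and substitute into x ≡ 5 (mod 10): 126·t ≡ 5 − 17 = -12 (mod 10).
    Divide the congruence (and modulus) by g = 2: 63·t ≡ -6 (mod 5).
    Reduce coefficients mod 5: 3·t ≡ 4 (mod 5).
    The inverse of 3 mod 5 is 2 (since 3·2 = 6 = 1·5 + 1), so t ≡ 2·4 = 8 ≡ 3 (mod 5).
    Then x = 17 + 126·3 = 395, valid modulo lcm(126, 10) = 630: x ≡ 395 (mod 630).
Verify: 395 mod 18 = 17, 395 mod 21 = 17, 395 mod 10 = 5.

x ≡ 395 (mod 630).


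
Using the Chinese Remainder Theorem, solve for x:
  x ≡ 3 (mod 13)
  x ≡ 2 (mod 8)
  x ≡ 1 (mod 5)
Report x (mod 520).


Moduli 13, 8, 5 are pairwise coprime; by CRT there is a unique solution modulo M = 13 · 8 · 5 = 520.
Solve pairwise, accumulating the modulus:
  Start with x ≡ 3 (mod 13).
  Combine with x ≡ 2 (mod 8): since gcd(13, 8) = 1, we get a unique residue mod 104.
    Write x = 3 + 13·t and substitute into x ≡ 2 (mod 8): 13·t ≡ 2 − 3 = -1 (mod 8).
    Reduce coefficients mod 8: 5·t ≡ 7 (mod 8).
    The inverse of 5 mod 8 is 5 (since 5·5 = 25 = 3·8 + 1), so t ≡ 5·7 = 35 ≡ 3 (mod 8).
    Then x = 3 + 13·3 = 42, valid modulo lcm(13, 8) = 104: x ≡ 42 (mod 104).
  Combine with x ≡ 1 (mod 5): since gcd(104, 5) = 1, we get a unique residue mod 520.
    Write x = 42 + 104·t and substitute into x ≡ 1 (mod 5): 104·t ≡ 1 − 42 = -41 (mod 5).
    Reduce coefficients mod 5: 4·t ≡ 4 (mod 5).
    The inverse of 4 mod 5 is 4 (since 4·4 = 16 = 3·5 + 1), so t ≡ 4·4 = 16 ≡ 1 (mod 5).
    Then x = 42 + 104·1 = 146, valid modulo lcm(104, 5) = 520: x ≡ 146 (mod 520).
Verify: 146 mod 13 = 3 ✓, 146 mod 8 = 2 ✓, 146 mod 5 = 1 ✓.

x ≡ 146 (mod 520).


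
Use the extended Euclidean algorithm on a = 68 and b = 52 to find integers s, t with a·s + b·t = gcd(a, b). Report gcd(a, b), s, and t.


Euclidean algorithm on (68, 52) — divide until remainder is 0:
  68 = 1 · 52 + 16
  52 = 3 · 16 + 4
  16 = 4 · 4 + 0
gcd(68, 52) = 4.
Track Bezout coefficients alongside the remainders: start with r₀ = 68 = a·1 + b·0 (s = 1, t = 0) and r₁ = 52 = a·0 + b·1 (s = 0, t = 1); each new remainder r_{k+1} = r_{k-1} − q_k·r_k inherits s_{k+1} = s_{k-1} − q_k·s_k, t_{k+1} = t_{k-1} − q_k·t_k, so r_k = a·s_k + b·t_k at every step:
  q = 1: r = 16, s = 1 − 1·0 = 1, t = 0 − 1·1 = -1  (check: 68·1 + 52·(-1) = 16)
  q = 3: r = 4, s = 0 − 3·1 = -3, t = 1 − 3·(-1) = 4  (check: 68·(-3) + 52·4 = 4)
The row with r = 4 (the gcd) gives the Bezout coefficients s = -3, t = 4.
Result: 68 · (-3) + 52 · (4) = 4.

gcd(68, 52) = 4; s = -3, t = 4 (check: 68·(-3) + 52·4 = 4).


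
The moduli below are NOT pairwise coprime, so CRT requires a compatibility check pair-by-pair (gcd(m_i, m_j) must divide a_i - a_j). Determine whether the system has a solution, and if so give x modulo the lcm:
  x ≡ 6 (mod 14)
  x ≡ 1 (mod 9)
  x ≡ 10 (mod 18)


Moduli 14, 9, 18 are not pairwise coprime, so CRT works modulo lcm(m_i) when all pairwise compatibility conditions hold.
Pairwise compatibility: gcd(m_i, m_j) must divide a_i - a_j for every pair.
Merge one congruence at a time:
  Start: x ≡ 6 (mod 14).
  Combine with x ≡ 1 (mod 9): gcd(14, 9) = 1; 1 - 6 = -5, which IS divisible by 1, so compatible.
    Write x = 6 + 14·t and substitute into x ≡ 1 (mod 9): 14·t ≡ 1 − 6 = -5 (mod 9).
    Reduce coefficients mod 9: 5·t ≡ 4 (mod 9).
    The inverse of 5 mod 9 is 2 (since 5·2 = 10 = 1·9 + 1), so t ≡ 2·4 = 8 ≡ 8 (mod 9).
    Then x = 6 + 14·8 = 118, valid modulo lcm(14, 9) = 126: x ≡ 118 (mod 126).
  Combine with x ≡ 10 (mod 18): gcd(126, 18) = 18; 10 - 118 = -108, which IS divisible by 18, so compatible.
    Write x = 118 + 126·t and substitute into x ≡ 10 (mod 18): 126·t ≡ 10 − 118 = -108 (mod 18).
    Divide the congruence (and modulus) by g = 18: 7·t ≡ -6 (mod 1).
    Modulo 1 every t works; take t = 0.
    Then x = 118 + 126·0 = 118, valid modulo lcm(126, 18) = 126: x ≡ 118 (mod 126).
Verify: 118 mod 14 = 6, 118 mod 9 = 1, 118 mod 18 = 10.

x ≡ 118 (mod 126).


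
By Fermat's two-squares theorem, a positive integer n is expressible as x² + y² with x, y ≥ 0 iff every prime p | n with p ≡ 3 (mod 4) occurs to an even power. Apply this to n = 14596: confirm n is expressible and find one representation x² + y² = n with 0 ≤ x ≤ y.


Step 1: Factor n = 14596 = 2^2 · 41 · 89.
Step 2: Check the mod-4 condition on each prime factor: 2 = 2 (special); 41 ≡ 1 (mod 4), exponent 1; 89 ≡ 1 (mod 4), exponent 1.
All primes ≡ 3 (mod 4) appear to even exponent (or don't appear), so by the two-squares theorem n IS expressible as a sum of two squares.
Step 3: Build a representation. Group n = k² · m with k = 2 and m = 41 · 89 = 3649 (a product of primes ≡ 1 (mod 4)); a representation of m scales to one of n via (k·x)² + (k·y)² = k²(x² + y²). Each prime p ≡ 1 (mod 4) is itself a sum of two squares; find a² by testing p − a² for a perfect square:
  41: 41 − 1² = 40, 41 − 2² = 37, 41 − 3² = 32, 41 − 4² = 25 = 5² ⇒ 41 = 4² + 5².
  89: 89 − 1² = 88, 89 − 2² = 85, 89 − 3² = 80, 89 − 4² = 73, 89 − 5² = 64 = 8² ⇒ 89 = 5² + 8².
  Combine using the Brahmagupta–Fibonacci identity (a² + b²)(c² + d²) = (ac − bd)² + (ad + bc)² = (ac + bd)² + (ad − bc)²:
  41 · 89 = 3649: from (4² + 5²)(5² + 8²), take (4·5 − 5·8, 4·8 + 5·5) = (20 − 40, 32 + 25) = (-20, 57); dropping signs (only squares matter) gives (20, 57); check 20² + 57² = 400 + 3249 = 3649 ✓.
  Scale by k = 2: (2·20, 2·57) = (40, 114).
Step 4: Order so x ≤ y and verify: 40² + 114² = 1600 + 12996 = 14596 = n. ✓

n = 14596 = 40² + 114² (one valid representation with x ≤ y).


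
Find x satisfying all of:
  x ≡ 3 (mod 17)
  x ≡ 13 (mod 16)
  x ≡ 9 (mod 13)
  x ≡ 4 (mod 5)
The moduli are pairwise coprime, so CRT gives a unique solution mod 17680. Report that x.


Product of moduli M = 17 · 16 · 13 · 5 = 17680.
Merge one congruence at a time:
  Start: x ≡ 3 (mod 17).
  Combine with x ≡ 13 (mod 16); new modulus lcm = 272.
    Write x = 3 + 17·t and substitute into x ≡ 13 (mod 16): 17·t ≡ 13 − 3 = 10 (mod 16).
    Reduce coefficients mod 16: 1·t ≡ 10 (mod 16).
    So t ≡ 10 (mod 16).
    Then x = 3 + 17·10 = 173, valid modulo lcm(17, 16) = 272: x ≡ 173 (mod 272).
  Combine with x ≡ 9 (mod 13); new modulus lcm = 3536.
    Write x = 173 + 272·t and substitute into x ≡ 9 (mod 13): 272·t ≡ 9 − 173 = -164 (mod 13).
    Reduce coefficients mod 13: 12·t ≡ 5 (mod 13).
    The inverse of 12 mod 13 is 12 (since 12·12 = 144 = 11·13 + 1), so t ≡ 12·5 = 60 ≡ 8 (mod 13).
    Then x = 173 + 272·8 = 2349, valid modulo lcm(272, 13) = 3536: x ≡ 2349 (mod 3536).
  Combine with x ≡ 4 (mod 5); new modulus lcm = 17680.
    Write x = 2349 + 3536·t and substitute into x ≡ 4 (mod 5): 3536·t ≡ 4 − 2349 = -2345 (mod 5).
    Reduce coefficients mod 5: 1·t ≡ 0 (mod 5).
    So t ≡ 0 (mod 5).
    Then x = 2349 + 3536·0 = 2349, valid modulo lcm(3536, 5) = 17680: x ≡ 2349 (mod 17680).
Verify against each original: 2349 mod 17 = 3, 2349 mod 16 = 13, 2349 mod 13 = 9, 2349 mod 5 = 4.

x ≡ 2349 (mod 17680).


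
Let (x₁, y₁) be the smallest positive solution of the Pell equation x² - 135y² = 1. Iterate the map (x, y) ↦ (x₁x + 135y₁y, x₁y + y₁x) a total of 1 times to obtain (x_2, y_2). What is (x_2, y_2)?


Step 1: Find the fundamental solution (x₁, y₁) of x² - 135y² = 1.
  Expand √135 as a continued fraction. a₀ = ⌊√135⌋ = 11; iterate m_{k+1} = d_k·a_k − m_k, d_{k+1} = (135 − m_{k+1}²)/d_k, a_{k+1} = ⌊(a₀ + m_{k+1})/d_{k+1}⌋ (starting m₀ = 0, d₀ = 1), with convergents p_k = a_k·p_{k-1} + p_{k-2}, q_k = a_k·q_{k-1} + q_{k-2} (p₋₁ = 1, q₋₁ = 0):
  k = 0: a₀ = 11; p₀/q₀ = 11/1; p₀² − 135·q₀² = 121 − 135 = -14.
  k = 1: m = 11, d = 14, a = ⌊(11 + 11)/14⌋ = 1; p/q = (1·11 + 1)/(1·1 + 0) = 12/1; p² − 135·q² = 144 − 135 = 9.
  k = 2: m = 3, d = 9, a = ⌊(11 + 3)/9⌋ = 1; p/q = (1·12 + 11)/(1·1 + 1) = 23/2; p² − 135·q² = 529 − 540 = -11.
  k = 3: m = 6, d = 11, a = ⌊(11 + 6)/11⌋ = 1; p/q = (1·23 + 12)/(1·2 + 1) = 35/3; p² − 135·q² = 1225 − 1215 = 10.
  k = 4: m = 5, d = 10, a = ⌊(11 + 5)/10⌋ = 1; p/q = (1·35 + 23)/(1·3 + 2) = 58/5; p² − 135·q² = 3364 − 3375 = -11.
  k = 5: m = 5, d = 11, a = ⌊(11 + 5)/11⌋ = 1; p/q = (1·58 + 35)/(1·5 + 3) = 93/8; p² − 135·q² = 8649 − 8640 = 9.
  k = 6: m = 6, d = 9, a = ⌊(11 + 6)/9⌋ = 1; p/q = (1·93 + 58)/(1·8 + 5) = 151/13; p² − 135·q² = 22801 − 22815 = -14.
  k = 7: m = 3, d = 14, a = ⌊(11 + 3)/14⌋ = 1; p/q = (1·151 + 93)/(1·13 + 8) = 244/21; p² − 135·q² = 59536 − 59535 = 1.
  The first convergent with p² − 135·q² = 1 gives the fundamental solution (x₁, y₁) = (244, 21).
Step 2: Apply the recurrence (x_{n+1}, y_{n+1}) = (x₁x_n + 135y₁y_n, x₁y_n + y₁x_n) repeatedly.
  From (x_1, y_1) = (244, 21): x_2 = 244·244 + 135·21·21 = 119071; y_2 = 244·21 + 21·244 = 10248.
Step 3: Verify x_2² - 135·y_2² = 14177903041 - 14177903040 = 1 (should be 1). ✓

(x_1, y_1) = (244, 21); (x_2, y_2) = (119071, 10248).


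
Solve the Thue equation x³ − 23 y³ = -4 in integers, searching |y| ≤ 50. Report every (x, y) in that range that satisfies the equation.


The equation is x³ - 23y³ = -4. For fixed y, x³ = 23·y³ − 4, so a solution requires the RHS to be a perfect cube.
Strategy: iterate y from -50 to 50, compute RHS = 23·y³ − 4, and check whether it is a (positive or negative) perfect cube.
Check small values of y:
  y = 0: RHS = -4 is not a perfect cube.
  y = 1: RHS = 19 is not a perfect cube.
  y = -1: RHS = -27 = (-3)³ ⇒ x = -3 works.
  y = 2: RHS = 180 is not a perfect cube.
  y = -2: RHS = -188 is not a perfect cube.
  y = 3: RHS = 617 is not a perfect cube.
  y = -3: RHS = -625 is not a perfect cube.
Continuing the search up to |y| = 50 finds no further solutions beyond those listed.
Collected solutions: (-3, -1).

Solutions (with |y| ≤ 50): (-3, -1).


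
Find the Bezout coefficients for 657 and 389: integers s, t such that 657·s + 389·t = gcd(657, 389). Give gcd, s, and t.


Euclidean algorithm on (657, 389) — divide until remainder is 0:
  657 = 1 · 389 + 268
  389 = 1 · 268 + 121
  268 = 2 · 121 + 26
  121 = 4 · 26 + 17
  26 = 1 · 17 + 9
  17 = 1 · 9 + 8
  9 = 1 · 8 + 1
  8 = 8 · 1 + 0
gcd(657, 389) = 1.
Track Bezout coefficients alongside the remainders: start with r₀ = 657 = a·1 + b·0 (s = 1, t = 0) and r₁ = 389 = a·0 + b·1 (s = 0, t = 1); each new remainder r_{k+1} = r_{k-1} − q_k·r_k inherits s_{k+1} = s_{k-1} − q_k·s_k, t_{k+1} = t_{k-1} − q_k·t_k, so r_k = a·s_k + b·t_k at every step:
  q = 1: r = 268, s = 1 − 1·0 = 1, t = 0 − 1·1 = -1  (check: 657·1 + 389·(-1) = 268)
  q = 1: r = 121, s = 0 − 1·1 = -1, t = 1 − 1·(-1) = 2  (check: 657·(-1) + 389·2 = 121)
  q = 2: r = 26, s = 1 − 2·(-1) = 3, t = -1 − 2·2 = -5  (check: 657·3 + 389·(-5) = 26)
  q = 4: r = 17, s = -1 − 4·3 = -13, t = 2 − 4·(-5) = 22  (check: 657·(-13) + 389·22 = 17)
  q = 1: r = 9, s = 3 − 1·(-13) = 16, t = -5 − 1·22 = -27  (check: 657·16 + 389·(-27) = 9)
  q = 1: r = 8, s = -13 − 1·16 = -29, t = 22 − 1·(-27) = 49  (check: 657·(-29) + 389·49 = 8)
  q = 1: r = 1, s = 16 − 1·(-29) = 45, t = -27 − 1·49 = -76  (check: 657·45 + 389·(-76) = 1)
The row with r = 1 (the gcd) gives the Bezout coefficients s = 45, t = -76.
Result: 657 · (45) + 389 · (-76) = 1.

gcd(657, 389) = 1; s = 45, t = -76 (check: 657·45 + 389·(-76) = 1).


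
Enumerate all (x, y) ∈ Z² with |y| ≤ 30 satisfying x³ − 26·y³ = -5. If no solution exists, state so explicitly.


The equation is x³ - 26y³ = -5. For fixed y, x³ = 26·y³ − 5, so a solution requires the RHS to be a perfect cube.
Strategy: iterate y from -30 to 30, compute RHS = 26·y³ − 5, and check whether it is a (positive or negative) perfect cube.
Check small values of y:
  y = 0: RHS = -5 is not a perfect cube.
  y = 1: RHS = 21 is not a perfect cube.
  y = -1: RHS = -31 is not a perfect cube.
  y = 2: RHS = 203 is not a perfect cube.
  y = -2: RHS = -213 is not a perfect cube.
  y = 3: RHS = 697 is not a perfect cube.
  y = -3: RHS = -707 is not a perfect cube.
Continuing the search up to |y| = 30 finds no solutions either.
No (x, y) in the scanned range satisfies the equation.

No integer solutions with |y| ≤ 30.


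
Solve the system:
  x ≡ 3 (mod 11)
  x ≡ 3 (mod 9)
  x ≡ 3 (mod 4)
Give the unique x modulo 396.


Moduli 11, 9, 4 are pairwise coprime; by CRT there is a unique solution modulo M = 11 · 9 · 4 = 396.
Solve pairwise, accumulating the modulus:
  Start with x ≡ 3 (mod 11).
  Combine with x ≡ 3 (mod 9): since gcd(11, 9) = 1, we get a unique residue mod 99.
    Write x = 3 + 11·t and substitute into x ≡ 3 (mod 9): 11·t ≡ 3 − 3 = 0 (mod 9).
    Reduce coefficients mod 9: 2·t ≡ 0 (mod 9).
    The inverse of 2 mod 9 is 5 (since 2·5 = 10 = 1·9 + 1), so t ≡ 5·0 = 0 ≡ 0 (mod 9).
    Then x = 3 + 11·0 = 3, valid modulo lcm(11, 9) = 99: x ≡ 3 (mod 99).
  Combine with x ≡ 3 (mod 4): since gcd(99, 4) = 1, we get a unique residue mod 396.
    Write x = 3 + 99·t and substitute into x ≡ 3 (mod 4): 99·t ≡ 3 − 3 = 0 (mod 4).
    Reduce coefficients mod 4: 3·t ≡ 0 (mod 4).
    The inverse of 3 mod 4 is 3 (since 3·3 = 9 = 2·4 + 1), so t ≡ 3·0 = 0 ≡ 0 (mod 4).
    Then x = 3 + 99·0 = 3, valid modulo lcm(99, 4) = 396: x ≡ 3 (mod 396).
Verify: 3 mod 11 = 3 ✓, 3 mod 9 = 3 ✓, 3 mod 4 = 3 ✓.

x ≡ 3 (mod 396).
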